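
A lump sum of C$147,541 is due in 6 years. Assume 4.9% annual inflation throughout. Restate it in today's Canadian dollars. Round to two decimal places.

C$110,728.60

Price-level factor over 6 years: (1 + 4.9%)^6 ≈ 1.3324561607.
Purchasing power today: C$147,541 divided by that factor.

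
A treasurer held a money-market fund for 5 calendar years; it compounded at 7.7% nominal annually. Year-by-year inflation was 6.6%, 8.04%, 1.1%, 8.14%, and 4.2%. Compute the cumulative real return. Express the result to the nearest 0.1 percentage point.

10.4%

Cumulative inflation factor: 1.066 × 1.0804 × 1.011 × 1.0814 × 1.042 ≈ 1.31204.
Nominal growth factor: 1.44903. Real growth factor = 1.44903 / 1.31204 ≈ 1.10441.
Total real return ≈ 10.4413%.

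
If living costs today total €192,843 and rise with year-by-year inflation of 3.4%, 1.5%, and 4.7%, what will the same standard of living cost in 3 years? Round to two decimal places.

Cumulative price-level factor: 1.034 × 1.015 × 1.047 = 1.09883697.
Multiplying €192,843 by the price-level factor gives the future nominal sum.

€211,903.02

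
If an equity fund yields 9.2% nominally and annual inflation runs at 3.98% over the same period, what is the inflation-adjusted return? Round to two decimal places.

5.02%

Real return via the Fisher equation: (1 + 9.2%)/(1 + 3.98%) − 1 = 1.092/1.0398 − 1 ≈ 0.05020.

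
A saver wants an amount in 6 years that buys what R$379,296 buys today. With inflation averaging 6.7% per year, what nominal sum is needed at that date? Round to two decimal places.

Cumulative price-level factor: (1+6.7%)^6 ≈ 1.4756607180.
Multiplying R$379,296 by the price-level factor gives the future nominal sum.

R$559,712.21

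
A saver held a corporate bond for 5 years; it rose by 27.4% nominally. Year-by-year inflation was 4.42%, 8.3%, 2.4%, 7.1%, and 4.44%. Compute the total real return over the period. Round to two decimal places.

Cumulative inflation factor: 1.0442 × 1.083 × 1.024 × 1.071 × 1.0444 ≈ 1.29529.
Nominal growth factor: 1.27400. Real growth factor = 1.27400 / 1.29529 ≈ 0.98356.
Total real return ≈ -1.6440%.

-1.64%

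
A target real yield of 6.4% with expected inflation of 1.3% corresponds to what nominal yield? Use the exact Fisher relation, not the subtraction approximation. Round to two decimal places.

By the Fisher equation, 1 + r_nom = (1 + 6.4%)(1 + 1.3%) = 1.064 × 1.013 = 1.077832.
So r_nom = 7.7832%.

7.78%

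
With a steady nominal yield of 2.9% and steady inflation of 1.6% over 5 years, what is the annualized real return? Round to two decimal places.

With constant rates the annual real return is the same each year: (1+2.9%)/(1+1.6%) − 1 = 0.01280.

1.28%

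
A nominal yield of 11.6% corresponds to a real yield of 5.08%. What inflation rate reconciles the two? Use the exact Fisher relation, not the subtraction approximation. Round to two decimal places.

6.20%

From (1+r_nom) = (1+r_real)(1+π), we get 1+π = (1 + 11.6%)/(1 + 5.08%) = 1.116/1.0508 ≈ 1.06205.
So π ≈ 6.2048%.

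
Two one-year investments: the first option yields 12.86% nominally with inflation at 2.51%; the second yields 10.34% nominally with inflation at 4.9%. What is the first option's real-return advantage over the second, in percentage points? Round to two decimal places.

4.91

The first option real return: 1.1286/1.0251 − 1 = 10.097%.
The second real return: 1.1034/1.049 − 1 = 5.186%.
Difference: 10.097 − 5.186 = 4.911 pp.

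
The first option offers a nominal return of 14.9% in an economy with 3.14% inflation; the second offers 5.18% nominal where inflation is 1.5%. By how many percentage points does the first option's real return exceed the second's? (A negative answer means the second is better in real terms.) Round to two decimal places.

The first option real return: 1.149/1.0314 − 1 = 11.402%.
The second real return: 1.0518/1.015 − 1 = 3.626%.
Difference: 11.402 − 3.626 = 7.776 pp.

7.78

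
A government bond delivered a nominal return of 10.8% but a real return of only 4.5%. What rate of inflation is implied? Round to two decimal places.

From (1+r_nom) = (1+r_real)(1+π), we get 1+π = (1 + 10.8%)/(1 + 4.5%) = 1.108/1.045 ≈ 1.06029.
So π ≈ 6.0287%.

6.03%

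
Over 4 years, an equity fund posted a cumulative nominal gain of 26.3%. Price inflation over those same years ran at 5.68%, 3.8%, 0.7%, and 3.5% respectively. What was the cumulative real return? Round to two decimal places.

Cumulative inflation factor: 1.0568 × 1.038 × 1.007 × 1.035 ≈ 1.14330.
Nominal growth factor: 1.26300. Real growth factor = 1.26300 / 1.14330 ≈ 1.10470.
Total real return ≈ 10.4698%.

10.47%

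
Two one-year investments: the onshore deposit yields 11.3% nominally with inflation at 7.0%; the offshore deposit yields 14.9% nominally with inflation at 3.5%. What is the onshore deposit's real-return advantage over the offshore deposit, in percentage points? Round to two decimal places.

-7.00

The onshore deposit real return: 1.113/1.070 − 1 = 4.019%.
The offshore deposit real return: 1.149/1.035 − 1 = 11.014%.
Difference: 4.019 − 11.014 = -6.995 pp.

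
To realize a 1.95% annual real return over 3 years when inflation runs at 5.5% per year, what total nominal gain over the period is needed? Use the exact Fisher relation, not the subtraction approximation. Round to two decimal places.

24.43%

Required annual nominal rate: (1+1.95%)(1+5.5%) − 1 = 7.55725%.
Cumulative over 3 years: (1 + 0.0755725)^3 − 1 ≈ 0.24428.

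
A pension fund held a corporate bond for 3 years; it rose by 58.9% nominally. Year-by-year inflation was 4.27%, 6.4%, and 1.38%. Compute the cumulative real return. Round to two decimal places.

Cumulative inflation factor: 1.0427 × 1.064 × 1.0138 ≈ 1.12474.
Nominal growth factor: 1.58900. Real growth factor = 1.58900 / 1.12474 ≈ 1.41277.
Total real return ≈ 41.2767%.

41.28%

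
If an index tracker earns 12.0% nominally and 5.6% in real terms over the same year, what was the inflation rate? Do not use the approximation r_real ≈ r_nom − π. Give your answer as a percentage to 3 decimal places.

6.061%

From (1+r_nom) = (1+r_real)(1+π), we get 1+π = (1 + 12.0%)/(1 + 5.6%) = 1.120/1.056 ≈ 1.06061.
So π ≈ 6.0606%.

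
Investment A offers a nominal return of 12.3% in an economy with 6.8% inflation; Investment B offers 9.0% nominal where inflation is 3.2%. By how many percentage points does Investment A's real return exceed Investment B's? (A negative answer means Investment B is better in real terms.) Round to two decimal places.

Investment A real return: 1.123/1.068 − 1 = 5.150%.
Investment B real return: 1.090/1.032 − 1 = 5.620%.
Difference: 5.150 − 5.620 = -0.470 pp.

-0.47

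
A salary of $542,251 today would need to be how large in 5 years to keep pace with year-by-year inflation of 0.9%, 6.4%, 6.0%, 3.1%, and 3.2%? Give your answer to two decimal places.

$656,564.48

Cumulative price-level factor: 1.009 × 1.064 × 1.060 × 1.031 × 1.032 ≈ 1.2108128519.
Multiplying $542,251 by the price-level factor gives the future nominal sum.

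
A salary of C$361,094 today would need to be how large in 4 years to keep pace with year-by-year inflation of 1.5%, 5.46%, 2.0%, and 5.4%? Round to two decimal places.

C$415,541.94

Cumulative price-level factor: 1.015 × 1.0546 × 1.020 × 1.054 ≈ 1.1507860585.
Multiplying C$361,094 by the price-level factor gives the future nominal sum.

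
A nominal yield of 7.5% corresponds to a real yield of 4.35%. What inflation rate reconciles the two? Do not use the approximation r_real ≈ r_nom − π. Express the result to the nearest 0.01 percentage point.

From (1+r_nom) = (1+r_real)(1+π), we get 1+π = (1 + 7.5%)/(1 + 4.35%) = 1.075/1.0435 ≈ 1.03019.
So π ≈ 3.0187%.

3.02%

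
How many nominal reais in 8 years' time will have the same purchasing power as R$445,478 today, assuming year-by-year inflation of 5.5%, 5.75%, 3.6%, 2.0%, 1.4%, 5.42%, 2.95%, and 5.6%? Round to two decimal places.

R$610,337.79

Cumulative price-level factor: 1.055 × 1.0575 × 1.036 × 1.020 × 1.014 × 1.0542 × 1.0295 × 1.056 ≈ 1.3700739183.
The nominal amount required is R$445,478 scaled up by that factor.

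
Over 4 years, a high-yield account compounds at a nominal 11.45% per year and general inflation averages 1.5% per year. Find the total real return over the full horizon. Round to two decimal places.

45.36%

The annual real rate is (1+11.45%)/(1+1.5%) − 1 = 9.8030%.
Compounded over 4 years: (1 + 0.098030)^4 − 1 ≈ 0.45364.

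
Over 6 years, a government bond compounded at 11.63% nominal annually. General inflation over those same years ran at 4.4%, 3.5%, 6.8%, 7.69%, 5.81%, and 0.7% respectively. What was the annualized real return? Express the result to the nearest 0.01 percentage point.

6.53%

Cumulative inflation factor: 1.044 × 1.035 × 1.068 × 1.0769 × 1.0581 × 1.007 ≈ 1.32417.
Nominal growth factor: 1.93502. Real growth factor = 1.93502 / 1.32417 ≈ 1.46131.
Annualized: 1.46131^(1/6) − 1 ≈ 0.06526.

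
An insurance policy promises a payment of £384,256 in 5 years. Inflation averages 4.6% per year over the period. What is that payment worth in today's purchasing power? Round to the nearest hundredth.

Price-level factor over 5 years: (1 + 4.6%)^5 ≈ 1.2521559532.
Purchasing power today: £384,256 divided by that factor.

£306,875.51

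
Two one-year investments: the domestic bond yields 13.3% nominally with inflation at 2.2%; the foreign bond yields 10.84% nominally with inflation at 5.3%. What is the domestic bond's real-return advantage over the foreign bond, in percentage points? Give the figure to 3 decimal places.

5.600

The domestic bond real return: 1.133/1.022 − 1 = 10.8611%.
The foreign bond real return: 1.1084/1.053 − 1 = 5.2612%.
Difference: 10.8611 − 5.2612 = 5.5999 pp.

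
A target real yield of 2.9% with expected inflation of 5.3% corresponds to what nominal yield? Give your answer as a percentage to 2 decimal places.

8.35%

By the Fisher equation, 1 + r_nom = (1 + 2.9%)(1 + 5.3%) = 1.029 × 1.053 = 1.083537.
So r_nom = 8.3537%.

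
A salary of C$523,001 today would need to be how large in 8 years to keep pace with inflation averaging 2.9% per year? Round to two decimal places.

Cumulative price-level factor: (1+2.9%)^8 ≈ 1.2569644591.
The nominal amount required is C$523,001 scaled up by that factor.

C$657,393.67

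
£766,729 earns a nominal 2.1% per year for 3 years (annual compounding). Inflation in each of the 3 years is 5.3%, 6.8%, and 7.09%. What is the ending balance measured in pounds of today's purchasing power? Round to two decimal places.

£677,595.59

Nominal value at maturity: £766,729 × (1 + 2.1%)^3 ≈ £816,054.41.
Price-level factor over 3 years: 1.053 × 1.068 × 1.0709 = 1.2043384236.
The maturity value deflated by that factor is the answer in today's purchasing power.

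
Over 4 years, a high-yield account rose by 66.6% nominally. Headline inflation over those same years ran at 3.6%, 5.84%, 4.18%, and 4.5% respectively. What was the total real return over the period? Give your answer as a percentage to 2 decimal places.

39.56%

Cumulative inflation factor: 1.036 × 1.0584 × 1.0418 × 1.045 ≈ 1.19374.
Nominal growth factor: 1.66600. Real growth factor = 1.66600 / 1.19374 ≈ 1.39561.
Total real return ≈ 39.5612%.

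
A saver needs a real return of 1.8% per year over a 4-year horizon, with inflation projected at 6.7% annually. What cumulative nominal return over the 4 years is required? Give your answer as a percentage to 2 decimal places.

39.20%

Required annual nominal rate: (1+1.8%)(1+6.7%) − 1 = 8.6206%.
Cumulative over 4 years: (1 + 0.086206)^4 − 1 ≈ 0.39203.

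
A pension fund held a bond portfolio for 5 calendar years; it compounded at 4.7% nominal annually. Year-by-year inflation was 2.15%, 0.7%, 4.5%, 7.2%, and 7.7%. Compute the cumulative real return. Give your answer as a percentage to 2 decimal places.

1.38%

Cumulative inflation factor: 1.0215 × 1.007 × 1.045 × 1.072 × 1.077 ≈ 1.24107.
Nominal growth factor: 1.25815. Real growth factor = 1.25815 / 1.24107 ≈ 1.01377.
Total real return ≈ 1.3768%.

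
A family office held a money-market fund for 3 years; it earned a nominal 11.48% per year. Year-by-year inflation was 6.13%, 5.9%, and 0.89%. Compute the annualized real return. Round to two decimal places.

Cumulative inflation factor: 1.0613 × 1.059 × 1.0089 ≈ 1.13392.
Nominal growth factor: 1.38545. Real growth factor = 1.38545 / 1.13392 ≈ 1.22182.
Annualized: 1.22182^(1/3) − 1 ≈ 0.06906.

6.91%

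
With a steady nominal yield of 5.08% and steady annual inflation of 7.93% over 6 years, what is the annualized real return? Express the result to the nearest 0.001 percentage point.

With constant rates the annual real return is the same each year: (1+5.08%)/(1+7.93%) − 1 = -0.02641.

-2.641%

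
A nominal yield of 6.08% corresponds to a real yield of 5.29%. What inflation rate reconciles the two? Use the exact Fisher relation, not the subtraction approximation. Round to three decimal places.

0.750%

From (1+r_nom) = (1+r_real)(1+π), we get 1+π = (1 + 6.08%)/(1 + 5.29%) = 1.0608/1.0529 ≈ 1.00750.
So π ≈ 0.7503%.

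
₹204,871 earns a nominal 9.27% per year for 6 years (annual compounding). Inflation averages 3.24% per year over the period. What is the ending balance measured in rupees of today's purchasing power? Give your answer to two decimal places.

Nominal value at maturity: ₹204,871 × (1 + 9.27%)^6 ≈ ₹348,727.46.
Price-level factor over 6 years: (1 + 3.24%)^6 ≈ 1.2108433898.
The maturity value deflated by that factor is the answer in today's purchasing power.

₹288,003.77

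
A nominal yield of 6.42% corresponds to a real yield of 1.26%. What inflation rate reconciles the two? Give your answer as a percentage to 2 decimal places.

From (1+r_nom) = (1+r_real)(1+π), we get 1+π = (1 + 6.42%)/(1 + 1.26%) = 1.0642/1.0126 ≈ 1.05096.
So π ≈ 5.0958%.

5.10%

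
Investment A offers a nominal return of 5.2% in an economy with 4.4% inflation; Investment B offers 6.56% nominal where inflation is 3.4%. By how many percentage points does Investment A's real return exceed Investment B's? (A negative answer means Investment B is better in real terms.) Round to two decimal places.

Investment A real return: 1.052/1.044 − 1 = 0.766%.
Investment B real return: 1.0656/1.034 − 1 = 3.056%.
Difference: 0.766 − 3.056 = -2.290 pp.

-2.29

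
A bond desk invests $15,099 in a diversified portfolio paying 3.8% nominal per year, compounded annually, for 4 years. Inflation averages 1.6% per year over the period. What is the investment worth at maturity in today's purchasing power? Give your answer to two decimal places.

$16,449.88

Nominal value at maturity: $15,099 × (1 + 3.8%)^4 ≈ $17,528.21.
Price-level factor over 4 years: (1 + 1.6%)^4 ≈ 1.0655524495.
Dividing the nominal maturity value by the price-level factor gives the value in today's money.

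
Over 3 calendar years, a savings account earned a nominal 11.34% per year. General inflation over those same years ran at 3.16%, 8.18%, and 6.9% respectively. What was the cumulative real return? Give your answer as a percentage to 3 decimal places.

Cumulative inflation factor: 1.0316 × 1.0818 × 1.069 ≈ 1.19299.
Nominal growth factor: 1.38024. Real growth factor = 1.38024 / 1.19299 ≈ 1.15696.
Total real return ≈ 15.6958%.

15.696%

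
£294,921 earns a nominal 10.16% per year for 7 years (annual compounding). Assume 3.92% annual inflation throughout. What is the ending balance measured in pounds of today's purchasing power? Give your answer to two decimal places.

£443,587.42

Nominal value at maturity: £294,921 × (1 + 10.16%)^7 ≈ £580,594.86.
Price-level factor over 7 years: (1 + 3.92%)^7 ≈ 1.3088623236.
The maturity value deflated by that factor is the answer in today's purchasing power.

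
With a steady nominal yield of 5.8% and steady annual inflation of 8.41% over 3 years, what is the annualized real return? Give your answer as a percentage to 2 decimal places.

With constant rates the annual real return is the same each year: (1+5.8%)/(1+8.41%) − 1 = -0.02408.

-2.41%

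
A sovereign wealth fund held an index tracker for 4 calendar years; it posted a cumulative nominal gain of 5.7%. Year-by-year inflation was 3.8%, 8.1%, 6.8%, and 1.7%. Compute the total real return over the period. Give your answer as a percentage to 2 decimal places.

-13.27%

Cumulative inflation factor: 1.038 × 1.081 × 1.068 × 1.017 ≈ 1.21875.
Nominal growth factor: 1.05700. Real growth factor = 1.05700 / 1.21875 ≈ 0.86728.
Total real return ≈ -13.2719%.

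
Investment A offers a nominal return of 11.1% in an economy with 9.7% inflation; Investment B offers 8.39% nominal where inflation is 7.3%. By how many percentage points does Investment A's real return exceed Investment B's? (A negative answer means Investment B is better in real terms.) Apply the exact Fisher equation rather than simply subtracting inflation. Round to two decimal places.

0.26

Investment A real return: 1.111/1.097 − 1 = 1.276%.
Investment B real return: 1.0839/1.073 − 1 = 1.016%.
Difference: 1.276 − 1.016 = 0.260 pp.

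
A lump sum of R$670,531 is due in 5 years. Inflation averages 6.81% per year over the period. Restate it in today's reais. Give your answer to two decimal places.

R$482,346.67

Price-level factor over 5 years: (1 + 6.81%)^5 ≈ 1.3901433142.
Purchasing power today: R$670,531 divided by that factor.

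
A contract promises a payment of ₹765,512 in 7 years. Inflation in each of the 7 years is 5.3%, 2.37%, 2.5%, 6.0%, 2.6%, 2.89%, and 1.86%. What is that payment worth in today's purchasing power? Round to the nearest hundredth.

Price-level factor over 7 years: 1.053 × 1.0237 × 1.025 × 1.060 × 1.026 × 1.0289 × 1.0186 ≈ 1.2593748177.
Purchasing power today: ₹765,512 divided by that factor.

₹607,850.81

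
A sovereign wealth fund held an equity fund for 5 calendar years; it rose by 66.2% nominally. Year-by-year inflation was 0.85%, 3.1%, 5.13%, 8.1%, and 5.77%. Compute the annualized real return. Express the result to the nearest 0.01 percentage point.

5.87%

Cumulative inflation factor: 1.0085 × 1.031 × 1.0513 × 1.081 × 1.0577 ≈ 1.24983.
Nominal growth factor: 1.66200. Real growth factor = 1.66200 / 1.24983 ≈ 1.32979.
Annualized: 1.32979^(1/5) − 1 ≈ 0.05866.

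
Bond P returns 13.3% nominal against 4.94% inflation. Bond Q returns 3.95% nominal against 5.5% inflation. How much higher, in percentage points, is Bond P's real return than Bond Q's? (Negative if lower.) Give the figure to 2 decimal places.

9.44

Bond P real return: 1.133/1.0494 − 1 = 7.966%.
Bond Q real return: 1.0395/1.055 − 1 = -1.469%.
Difference: 7.966 − (-1.469) = 9.435 pp.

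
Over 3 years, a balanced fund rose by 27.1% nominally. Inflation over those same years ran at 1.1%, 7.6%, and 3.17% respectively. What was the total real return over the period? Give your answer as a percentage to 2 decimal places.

13.25%

Cumulative inflation factor: 1.011 × 1.076 × 1.0317 ≈ 1.12232.
Nominal growth factor: 1.27100. Real growth factor = 1.27100 / 1.12232 ≈ 1.13248.
Total real return ≈ 13.2475%.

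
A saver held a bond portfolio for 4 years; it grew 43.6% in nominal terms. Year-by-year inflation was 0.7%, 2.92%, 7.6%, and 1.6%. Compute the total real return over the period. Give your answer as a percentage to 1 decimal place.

26.7%

Cumulative inflation factor: 1.007 × 1.0292 × 1.076 × 1.016 ≈ 1.13301.
Nominal growth factor: 1.43600. Real growth factor = 1.43600 / 1.13301 ≈ 1.26742.
Total real return ≈ 26.7416%.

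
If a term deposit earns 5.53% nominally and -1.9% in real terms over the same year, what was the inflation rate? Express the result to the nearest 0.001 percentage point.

From (1+r_nom) = (1+r_real)(1+π), we get 1+π = (1 + 5.53%)/(1 − 1.9%) = 1.0553/0.981 ≈ 1.07574.
So π ≈ 7.5739%.

7.574%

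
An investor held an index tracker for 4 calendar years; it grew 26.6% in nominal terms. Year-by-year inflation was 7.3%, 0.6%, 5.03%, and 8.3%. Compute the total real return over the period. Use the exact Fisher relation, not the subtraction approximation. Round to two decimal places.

Cumulative inflation factor: 1.073 × 1.006 × 1.0503 × 1.083 ≈ 1.22783.
Nominal growth factor: 1.26600. Real growth factor = 1.26600 / 1.22783 ≈ 1.03108.
Total real return ≈ 3.1084%.

3.11%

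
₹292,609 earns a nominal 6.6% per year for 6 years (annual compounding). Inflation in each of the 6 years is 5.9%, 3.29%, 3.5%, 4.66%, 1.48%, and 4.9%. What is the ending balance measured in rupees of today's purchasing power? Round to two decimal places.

Nominal value at maturity: ₹292,609 × (1 + 6.6%)^6 ≈ ₹429,369.22.
Price-level factor over 6 years: 1.059 × 1.0329 × 1.035 × 1.0466 × 1.0148 × 1.049 ≈ 1.2613373746.
Dividing the nominal maturity value by the price-level factor gives the value in today's money.

₹340,407.91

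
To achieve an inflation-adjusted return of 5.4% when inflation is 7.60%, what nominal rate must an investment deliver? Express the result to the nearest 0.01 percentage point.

By the Fisher equation, 1 + r_nom = (1 + 5.4%)(1 + 7.60%) = 1.054 × 1.0760 = 1.134104.
So r_nom = 13.4104%.

13.41%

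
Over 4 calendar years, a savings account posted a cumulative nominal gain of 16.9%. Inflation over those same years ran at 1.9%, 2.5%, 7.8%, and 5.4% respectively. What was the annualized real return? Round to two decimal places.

Cumulative inflation factor: 1.019 × 1.025 × 1.078 × 1.054 ≈ 1.18675.
Nominal growth factor: 1.16900. Real growth factor = 1.16900 / 1.18675 ≈ 0.98505.
Annualized: 0.98505^(1/4) − 1 ≈ -0.00376.

-0.38%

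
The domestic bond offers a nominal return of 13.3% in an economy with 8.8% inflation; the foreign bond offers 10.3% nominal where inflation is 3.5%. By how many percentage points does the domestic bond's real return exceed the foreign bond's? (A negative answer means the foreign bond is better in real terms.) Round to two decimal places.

-2.43

The domestic bond real return: 1.133/1.088 − 1 = 4.136%.
The foreign bond real return: 1.103/1.035 − 1 = 6.570%.
Difference: 4.136 − 6.570 = -2.434 pp.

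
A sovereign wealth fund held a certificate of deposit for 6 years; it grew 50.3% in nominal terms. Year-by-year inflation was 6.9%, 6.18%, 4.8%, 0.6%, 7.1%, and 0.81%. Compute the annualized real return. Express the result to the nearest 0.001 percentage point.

Cumulative inflation factor: 1.069 × 1.0618 × 1.048 × 1.006 × 1.071 × 1.0081 ≈ 1.29203.
Nominal growth factor: 1.50300. Real growth factor = 1.50300 / 1.29203 ≈ 1.16329.
Annualized: 1.16329^(1/6) − 1 ≈ 0.02553.

2.553%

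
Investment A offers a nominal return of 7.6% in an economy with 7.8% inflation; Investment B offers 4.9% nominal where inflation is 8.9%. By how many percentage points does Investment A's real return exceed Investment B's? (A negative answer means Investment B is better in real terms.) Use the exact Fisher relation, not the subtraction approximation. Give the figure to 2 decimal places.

3.49

Investment A real return: 1.076/1.078 − 1 = -0.186%.
Investment B real return: 1.049/1.089 − 1 = -3.673%.
Difference: -0.186 − (-3.673) = 3.487 pp.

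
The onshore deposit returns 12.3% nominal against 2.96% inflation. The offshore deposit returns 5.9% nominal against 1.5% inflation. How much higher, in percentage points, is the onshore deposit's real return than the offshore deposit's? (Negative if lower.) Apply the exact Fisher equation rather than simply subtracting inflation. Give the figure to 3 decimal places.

The onshore deposit real return: 1.123/1.0296 − 1 = 9.0715%.
The offshore deposit real return: 1.059/1.015 − 1 = 4.3350%.
Difference: 9.0715 − 4.3350 = 4.7365 pp.

4.737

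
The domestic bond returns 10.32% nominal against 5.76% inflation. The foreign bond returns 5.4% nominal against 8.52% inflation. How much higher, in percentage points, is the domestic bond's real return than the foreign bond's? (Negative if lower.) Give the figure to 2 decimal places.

The domestic bond real return: 1.1032/1.0576 − 1 = 4.312%.
The foreign bond real return: 1.054/1.0852 − 1 = -2.875%.
Difference: 4.312 − (-2.875) = 7.187 pp.

7.19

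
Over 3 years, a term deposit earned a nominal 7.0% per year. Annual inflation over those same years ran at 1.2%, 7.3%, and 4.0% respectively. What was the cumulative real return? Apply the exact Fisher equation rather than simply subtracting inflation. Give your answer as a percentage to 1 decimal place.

8.5%

Cumulative inflation factor: 1.012 × 1.073 × 1.040 ≈ 1.12931.
Nominal growth factor: 1.22504. Real growth factor = 1.22504 / 1.12931 ≈ 1.08477.
Total real return ≈ 8.4770%.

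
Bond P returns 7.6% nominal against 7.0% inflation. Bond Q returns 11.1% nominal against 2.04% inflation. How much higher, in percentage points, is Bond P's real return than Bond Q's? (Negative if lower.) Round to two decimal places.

-8.32

Bond P real return: 1.076/1.070 − 1 = 0.561%.
Bond Q real return: 1.111/1.0204 − 1 = 8.879%.
Difference: 0.561 − 8.879 = -8.318 pp.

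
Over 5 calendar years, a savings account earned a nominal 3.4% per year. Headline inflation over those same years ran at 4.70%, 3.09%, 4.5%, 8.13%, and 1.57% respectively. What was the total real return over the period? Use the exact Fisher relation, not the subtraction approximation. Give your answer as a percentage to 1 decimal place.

Cumulative inflation factor: 1.0470 × 1.0309 × 1.045 × 1.0813 × 1.0157 ≈ 1.23877.
Nominal growth factor: 1.18196. Real growth factor = 1.18196 / 1.23877 ≈ 0.95414.
Total real return ≈ -4.5861%.

-4.6%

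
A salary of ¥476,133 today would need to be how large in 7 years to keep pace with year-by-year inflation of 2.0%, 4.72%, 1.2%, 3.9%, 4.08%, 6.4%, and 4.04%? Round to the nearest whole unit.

Cumulative price-level factor: 1.020 × 1.0472 × 1.012 × 1.039 × 1.0408 × 1.064 × 1.0404 ≈ 1.2940025149.
The nominal amount required is ¥476,133 scaled up by that factor.

¥616,117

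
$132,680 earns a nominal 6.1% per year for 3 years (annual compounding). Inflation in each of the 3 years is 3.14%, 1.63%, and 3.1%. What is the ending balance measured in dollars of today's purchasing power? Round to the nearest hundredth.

$146,637.11

Nominal value at maturity: $132,680 × (1 + 6.1%)^3 ≈ $158,471.66.
Price-level factor over 3 years: 1.0314 × 1.0163 × 1.031 ≈ 1.0807063864.
Dividing the nominal maturity value by the price-level factor gives the value in today's money.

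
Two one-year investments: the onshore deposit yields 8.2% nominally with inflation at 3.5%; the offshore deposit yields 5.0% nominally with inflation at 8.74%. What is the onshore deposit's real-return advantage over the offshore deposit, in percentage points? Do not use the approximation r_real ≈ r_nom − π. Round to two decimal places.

7.98

The onshore deposit real return: 1.082/1.035 − 1 = 4.541%.
The offshore deposit real return: 1.050/1.0874 − 1 = -3.439%.
Difference: 4.541 − (-3.439) = 7.980 pp.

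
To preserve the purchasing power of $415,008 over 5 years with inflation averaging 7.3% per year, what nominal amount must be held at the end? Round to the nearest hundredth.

Cumulative price-level factor: (1+7.3%)^5 ≈ 1.4223242343.
Multiplying $415,008 by the price-level factor gives the future nominal sum.

$590,275.94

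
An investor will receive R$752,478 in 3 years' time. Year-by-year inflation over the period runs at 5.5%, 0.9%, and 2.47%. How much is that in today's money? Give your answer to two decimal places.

R$689,848.06

Price-level factor over 3 years: 1.055 × 1.009 × 1.0247 = 1.0907880265.
Purchasing power today: R$752,478 divided by that factor.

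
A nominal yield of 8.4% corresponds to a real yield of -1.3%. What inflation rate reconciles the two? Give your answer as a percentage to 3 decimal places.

9.828%

From (1+r_nom) = (1+r_real)(1+π), we get 1+π = (1 + 8.4%)/(1 − 1.3%) = 1.084/0.987 ≈ 1.09828.
So π ≈ 9.8278%.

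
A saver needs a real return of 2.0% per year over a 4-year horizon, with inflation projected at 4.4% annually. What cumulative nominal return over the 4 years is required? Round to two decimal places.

28.59%

Required annual nominal rate: (1+2.0%)(1+4.4%) − 1 = 6.488%.
Cumulative over 4 years: (1 + 0.06488)^4 − 1 ≈ 0.28589.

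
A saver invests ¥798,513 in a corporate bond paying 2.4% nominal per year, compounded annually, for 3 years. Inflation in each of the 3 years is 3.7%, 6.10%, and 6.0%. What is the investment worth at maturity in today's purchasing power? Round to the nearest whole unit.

¥735,160

Nominal value at maturity: ¥798,513 × (1 + 2.4%)^3 ≈ ¥857,397.
Price-level factor over 3 years: 1.037 × 1.0610 × 1.060 = 1.16627242.
Dividing the nominal maturity value by the price-level factor gives the value in today's money.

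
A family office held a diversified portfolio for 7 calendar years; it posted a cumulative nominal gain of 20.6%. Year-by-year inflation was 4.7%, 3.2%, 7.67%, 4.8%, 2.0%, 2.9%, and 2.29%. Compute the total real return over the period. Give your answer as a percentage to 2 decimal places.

-7.87%

Cumulative inflation factor: 1.047 × 1.032 × 1.0767 × 1.048 × 1.020 × 1.029 × 1.0229 ≈ 1.30897.
Nominal growth factor: 1.20600. Real growth factor = 1.20600 / 1.30897 ≈ 0.92133.
Total real return ≈ -7.8668%.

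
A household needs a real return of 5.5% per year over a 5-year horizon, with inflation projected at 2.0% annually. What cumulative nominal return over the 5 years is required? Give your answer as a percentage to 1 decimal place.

Required annual nominal rate: (1+5.5%)(1+2.0%) − 1 = 7.61%.
Cumulative over 5 years: (1 + 0.0761)^5 − 1 ≈ 0.44299.

44.3%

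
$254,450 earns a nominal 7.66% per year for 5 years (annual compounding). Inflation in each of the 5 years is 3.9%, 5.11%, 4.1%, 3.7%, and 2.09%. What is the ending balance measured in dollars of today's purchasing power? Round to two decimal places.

Nominal value at maturity: $254,450 × (1 + 7.66%)^5 ≈ $368,022.47.
Price-level factor over 5 years: 1.039 × 1.0511 × 1.041 × 1.037 × 1.0209 ≈ 1.2035725477.
Dividing the nominal maturity value by the price-level factor gives the value in today's money.

$305,775.06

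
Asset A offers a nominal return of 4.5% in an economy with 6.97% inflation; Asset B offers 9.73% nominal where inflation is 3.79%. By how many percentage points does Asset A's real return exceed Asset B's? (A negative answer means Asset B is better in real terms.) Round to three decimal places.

-8.032

Asset A real return: 1.045/1.0697 − 1 = -2.3091%.
Asset B real return: 1.0973/1.0379 − 1 = 5.7231%.
Difference: -2.3091 − 5.7231 = -8.0322 pp.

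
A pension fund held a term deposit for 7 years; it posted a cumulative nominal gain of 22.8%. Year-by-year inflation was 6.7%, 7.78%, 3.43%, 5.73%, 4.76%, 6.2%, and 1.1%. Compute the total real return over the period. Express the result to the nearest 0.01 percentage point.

Cumulative inflation factor: 1.067 × 1.0778 × 1.0343 × 1.0573 × 1.0476 × 1.062 × 1.011 ≈ 1.41455.
Nominal growth factor: 1.22800. Real growth factor = 1.22800 / 1.41455 ≈ 0.86812.
Total real return ≈ -13.1880%.

-13.19%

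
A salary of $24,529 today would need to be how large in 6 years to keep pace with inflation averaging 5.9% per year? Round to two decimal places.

$34,598.37

Cumulative price-level factor: (1+5.9%)^6 ≈ 1.4105086721.
The nominal amount required is $24,529 scaled up by that factor.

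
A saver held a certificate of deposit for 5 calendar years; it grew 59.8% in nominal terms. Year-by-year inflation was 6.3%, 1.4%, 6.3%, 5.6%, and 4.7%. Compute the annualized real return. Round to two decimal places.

Cumulative inflation factor: 1.063 × 1.014 × 1.063 × 1.056 × 1.047 ≈ 1.26682.
Nominal growth factor: 1.59800. Real growth factor = 1.59800 / 1.26682 ≈ 1.26143.
Annualized: 1.26143^(1/5) − 1 ≈ 0.04754.

4.75%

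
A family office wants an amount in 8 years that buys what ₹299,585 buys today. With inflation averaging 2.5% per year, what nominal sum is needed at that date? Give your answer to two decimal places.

₹365,015.23

Cumulative price-level factor: (1+2.5%)^8 ≈ 1.2184028975.
The nominal amount required is ₹299,585 scaled up by that factor.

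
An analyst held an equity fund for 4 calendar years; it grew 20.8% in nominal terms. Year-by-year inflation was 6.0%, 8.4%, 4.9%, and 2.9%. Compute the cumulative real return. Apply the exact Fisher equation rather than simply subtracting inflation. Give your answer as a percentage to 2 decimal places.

Cumulative inflation factor: 1.060 × 1.084 × 1.049 × 1.029 ≈ 1.24030.
Nominal growth factor: 1.20800. Real growth factor = 1.20800 / 1.24030 ≈ 0.97396.
Total real return ≈ -2.6040%.

-2.60%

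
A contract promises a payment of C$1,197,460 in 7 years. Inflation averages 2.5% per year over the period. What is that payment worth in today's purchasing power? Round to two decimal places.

Price-level factor over 7 years: (1 + 2.5%)^7 ≈ 1.1886857537.
Purchasing power today: C$1,197,460 divided by that factor.

C$1,007,381.47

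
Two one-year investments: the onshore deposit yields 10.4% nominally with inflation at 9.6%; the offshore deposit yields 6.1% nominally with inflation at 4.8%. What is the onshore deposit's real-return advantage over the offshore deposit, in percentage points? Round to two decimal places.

The onshore deposit real return: 1.104/1.096 − 1 = 0.730%.
The offshore deposit real return: 1.061/1.048 − 1 = 1.240%.
Difference: 0.730 − 1.240 = -0.510 pp.

-0.51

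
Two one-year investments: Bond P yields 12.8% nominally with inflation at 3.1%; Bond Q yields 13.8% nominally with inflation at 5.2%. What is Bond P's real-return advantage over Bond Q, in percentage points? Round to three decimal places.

1.233

Bond P real return: 1.128/1.031 − 1 = 9.4083%.
Bond Q real return: 1.138/1.052 − 1 = 8.1749%.
Difference: 9.4083 − 8.1749 = 1.2334 pp.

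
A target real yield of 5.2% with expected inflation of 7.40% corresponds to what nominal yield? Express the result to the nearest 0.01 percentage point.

By the Fisher equation, 1 + r_nom = (1 + 5.2%)(1 + 7.40%) = 1.052 × 1.0740 = 1.129848.
So r_nom = 12.9848%.

12.98%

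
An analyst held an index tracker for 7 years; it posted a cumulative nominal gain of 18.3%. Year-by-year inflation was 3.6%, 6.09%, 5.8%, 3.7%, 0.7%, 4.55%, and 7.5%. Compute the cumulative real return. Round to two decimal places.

-13.32%

Cumulative inflation factor: 1.036 × 1.0609 × 1.058 × 1.037 × 1.007 × 1.0455 × 1.075 ≈ 1.36477.
Nominal growth factor: 1.18300. Real growth factor = 1.18300 / 1.36477 ≈ 0.86681.
Total real return ≈ -13.3190%.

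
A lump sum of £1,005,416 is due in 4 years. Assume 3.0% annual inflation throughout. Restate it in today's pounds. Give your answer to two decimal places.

£893,299.09

Price-level factor over 4 years: (1 + 3.0%)^4 = 1.12550881.
Purchasing power today: £1,005,416 divided by that factor.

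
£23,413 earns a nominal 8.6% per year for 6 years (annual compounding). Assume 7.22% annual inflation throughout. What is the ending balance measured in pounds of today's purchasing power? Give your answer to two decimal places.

£25,280.24

Nominal value at maturity: £23,413 × (1 + 8.6%)^6 ≈ £38,409.27.
Price-level factor over 6 years: (1 + 7.22%)^6 ≈ 1.5193394598.
The maturity value deflated by that factor is the answer in today's purchasing power.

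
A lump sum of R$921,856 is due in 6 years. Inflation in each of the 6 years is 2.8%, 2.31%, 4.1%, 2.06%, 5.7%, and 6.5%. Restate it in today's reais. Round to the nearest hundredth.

R$732,859.97

Price-level factor over 6 years: 1.028 × 1.0231 × 1.041 × 1.0206 × 1.057 × 1.065 ≈ 1.2578883298.
Purchasing power today: R$921,856 divided by that factor.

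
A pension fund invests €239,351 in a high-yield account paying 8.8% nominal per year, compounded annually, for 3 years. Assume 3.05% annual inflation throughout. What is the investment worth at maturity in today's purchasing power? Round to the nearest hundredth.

€281,694.23

Nominal value at maturity: €239,351 × (1 + 8.8%)^3 ≈ €308,263.38.
Price-level factor over 3 years: (1 + 3.05%)^3 ≈ 1.0943191226.
Dividing the nominal maturity value by the price-level factor gives the value in today's money.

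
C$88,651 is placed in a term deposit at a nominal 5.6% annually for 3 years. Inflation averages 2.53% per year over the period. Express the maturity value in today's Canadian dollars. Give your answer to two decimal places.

C$96,855.11

Nominal value at maturity: C$88,651 × (1 + 5.6%)^3 ≈ C$104,393.97.
Price-level factor over 3 years: (1 + 2.53%)^3 ≈ 1.0778364643.
Dividing the nominal maturity value by the price-level factor gives the value in today's money.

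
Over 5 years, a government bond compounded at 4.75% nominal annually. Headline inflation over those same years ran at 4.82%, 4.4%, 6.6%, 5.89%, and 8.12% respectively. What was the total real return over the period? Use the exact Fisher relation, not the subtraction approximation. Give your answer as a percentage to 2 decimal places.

-5.57%

Cumulative inflation factor: 1.0482 × 1.044 × 1.066 × 1.0589 × 1.0812 ≈ 1.33556.
Nominal growth factor: 1.26116. Real growth factor = 1.26116 / 1.33556 ≈ 0.94429.
Total real return ≈ -5.5706%.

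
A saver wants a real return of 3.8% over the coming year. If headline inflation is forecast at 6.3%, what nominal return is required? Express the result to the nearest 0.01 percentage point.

By the Fisher equation, 1 + r_nom = (1 + 3.8%)(1 + 6.3%) = 1.038 × 1.063 = 1.103394.
So r_nom = 10.3394%.

10.34%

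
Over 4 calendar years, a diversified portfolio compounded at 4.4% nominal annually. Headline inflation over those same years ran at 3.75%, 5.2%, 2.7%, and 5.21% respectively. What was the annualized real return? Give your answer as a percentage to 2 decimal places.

Cumulative inflation factor: 1.0375 × 1.052 × 1.027 × 1.0521 ≈ 1.17932.
Nominal growth factor: 1.18796. Real growth factor = 1.18796 / 1.17932 ≈ 1.00733.
Annualized: 1.00733^(1/4) − 1 ≈ 0.00183.

0.18%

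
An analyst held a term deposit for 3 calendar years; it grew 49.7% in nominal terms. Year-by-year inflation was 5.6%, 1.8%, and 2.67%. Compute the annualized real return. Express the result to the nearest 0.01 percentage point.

Cumulative inflation factor: 1.056 × 1.018 × 1.0267 ≈ 1.10371.
Nominal growth factor: 1.49700. Real growth factor = 1.49700 / 1.10371 ≈ 1.35633.
Annualized: 1.35633^(1/3) − 1 ≈ 0.10694.

10.69%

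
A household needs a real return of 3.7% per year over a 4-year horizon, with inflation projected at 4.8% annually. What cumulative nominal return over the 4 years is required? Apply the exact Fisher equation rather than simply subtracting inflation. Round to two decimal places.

39.50%

Required annual nominal rate: (1+3.7%)(1+4.8%) − 1 = 8.6776%.
Cumulative over 4 years: (1 + 0.086776)^4 − 1 ≈ 0.39495.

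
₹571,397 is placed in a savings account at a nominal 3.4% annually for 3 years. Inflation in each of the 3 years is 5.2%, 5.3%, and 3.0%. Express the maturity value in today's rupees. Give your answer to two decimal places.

Nominal value at maturity: ₹571,397 × (1 + 3.4%)^3 ≈ ₹631,683.56.
Price-level factor over 3 years: 1.052 × 1.053 × 1.030 = 1.14098868.
The maturity value deflated by that factor is the answer in today's purchasing power.

₹553,628.24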